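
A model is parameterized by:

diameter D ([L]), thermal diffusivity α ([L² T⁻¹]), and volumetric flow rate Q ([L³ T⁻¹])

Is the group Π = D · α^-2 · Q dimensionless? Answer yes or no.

Sum the exponent of each base dimension across the product:
  L: [D]_L − 2·[α]_L + [Q]_L = (1) − 2·(2) + (3) = 0
  T: [D]_T − 2·[α]_T + [Q]_T = (0) − 2·(-1) + (-1) = 1
Net dimensions [T] ≠ [1] — not dimensionless.

no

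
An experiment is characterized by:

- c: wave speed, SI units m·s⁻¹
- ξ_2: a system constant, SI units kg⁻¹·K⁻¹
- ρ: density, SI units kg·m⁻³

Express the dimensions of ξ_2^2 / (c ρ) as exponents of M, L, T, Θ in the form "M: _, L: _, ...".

M: -3, L: 2, T: 1, Θ: -2

Collect each base-dimension exponent across the product:
  M: −(0) + 2·(-1) − (1) = -3
  L: −(1) + 2·(0) − (-3) = 2
  T: −(-1) + 2·(0) − (0) = 1
  Θ: −(0) + 2·(-1) − (0) = -2
So the dimensions are [M⁻³ L² T Θ⁻²].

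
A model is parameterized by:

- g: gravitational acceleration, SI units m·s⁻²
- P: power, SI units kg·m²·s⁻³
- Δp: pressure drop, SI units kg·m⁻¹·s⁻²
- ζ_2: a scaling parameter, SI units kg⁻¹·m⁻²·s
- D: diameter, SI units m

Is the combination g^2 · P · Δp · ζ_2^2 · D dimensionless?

Sum the exponent of each base dimension across the product:
  M: 2·[g]_M + [P]_M + [Δp]_M + 2·[ζ_2]_M + [D]_M = 2·(0) + (1) + (1) + 2·(-1) + (0) = 0
  L: 2·[g]_L + [P]_L + [Δp]_L + 2·[ζ_2]_L + [D]_L = 2·(1) + (2) + (-1) + 2·(-2) + (1) = 0
  T: 2·[g]_T + [P]_T + [Δp]_T + 2·[ζ_2]_T + [D]_T = 2·(-2) + (-3) + (-2) + 2·(1) + (0) = -7
Net dimensions [T⁻⁷] ≠ [1] — not dimensionless.

no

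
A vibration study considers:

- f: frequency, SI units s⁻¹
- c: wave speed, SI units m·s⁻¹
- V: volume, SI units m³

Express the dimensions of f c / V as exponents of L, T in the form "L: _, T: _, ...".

Collect each base-dimension exponent across the product:
  L: (0) + (1) − (3) = -2
  T: (-1) + (-1) − (0) = -2
So the dimensions are [L⁻² T⁻²].

L: -2, T: -2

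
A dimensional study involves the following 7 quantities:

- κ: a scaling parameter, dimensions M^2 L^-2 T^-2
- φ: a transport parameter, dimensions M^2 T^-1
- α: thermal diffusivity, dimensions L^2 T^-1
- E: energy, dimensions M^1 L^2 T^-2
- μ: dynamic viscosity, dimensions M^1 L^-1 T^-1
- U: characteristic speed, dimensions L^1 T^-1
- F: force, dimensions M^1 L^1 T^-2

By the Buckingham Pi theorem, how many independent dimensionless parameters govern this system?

4

There are 7 variables and 3 base dimensions (M, L, T).
The dimension matrix has rank 3.
Independent dimensionless groups: 7 − 3 = 4.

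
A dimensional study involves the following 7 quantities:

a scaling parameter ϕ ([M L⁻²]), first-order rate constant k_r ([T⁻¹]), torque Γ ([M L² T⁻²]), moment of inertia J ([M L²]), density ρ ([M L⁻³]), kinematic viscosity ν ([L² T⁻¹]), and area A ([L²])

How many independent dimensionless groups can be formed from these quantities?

There are 7 variables and 3 base dimensions (M, L, T).
The dimension matrix has rank 3.
Independent dimensionless groups: 7 − 3 = 4.

4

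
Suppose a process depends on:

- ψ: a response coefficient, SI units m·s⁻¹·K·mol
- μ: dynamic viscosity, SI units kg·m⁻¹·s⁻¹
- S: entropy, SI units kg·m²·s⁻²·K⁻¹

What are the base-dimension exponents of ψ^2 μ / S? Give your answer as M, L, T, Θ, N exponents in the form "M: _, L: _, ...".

Collect each base-dimension exponent across the product:
  M: 2·(0) + (1) − (1) = 0
  L: 2·(1) + (-1) − (2) = -1
  T: 2·(-1) + (-1) − (-2) = -1
  Θ: 2·(1) + (0) − (-1) = 3
  N: 2·(1) + (0) − (0) = 2
So the dimensions are [L⁻¹ T⁻¹ Θ³ N²].

M: 0, L: -1, T: -1, Θ: 3, N: 2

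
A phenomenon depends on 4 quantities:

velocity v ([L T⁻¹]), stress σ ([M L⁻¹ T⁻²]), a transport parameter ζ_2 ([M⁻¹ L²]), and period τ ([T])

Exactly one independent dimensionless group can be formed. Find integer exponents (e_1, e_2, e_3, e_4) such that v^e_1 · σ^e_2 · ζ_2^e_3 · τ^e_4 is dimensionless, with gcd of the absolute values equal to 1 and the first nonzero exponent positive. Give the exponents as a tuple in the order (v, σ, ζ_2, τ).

(1, -1, -1, -1)

M: e_1·(0) + e_2·(1) + e_3·(-1) + e_4·(0) = 0
L: e_1·(1) + e_2·(-1) + e_3·(2) + e_4·(0) = 0
T: e_1·(-1) + e_2·(-2) + e_3·(0) + e_4·(1) = 0
Solving this homogeneous linear system for the smallest-integer solution (first nonzero entry positive) gives (1, -1, -1, -1).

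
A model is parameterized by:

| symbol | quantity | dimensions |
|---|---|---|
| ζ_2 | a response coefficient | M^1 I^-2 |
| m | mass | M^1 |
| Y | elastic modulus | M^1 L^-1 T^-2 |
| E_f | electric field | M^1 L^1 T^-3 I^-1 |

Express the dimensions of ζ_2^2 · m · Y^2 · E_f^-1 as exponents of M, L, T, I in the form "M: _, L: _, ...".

Collect each base-dimension exponent across the product:
  M: 2·(1) + (1) + 2·(1) − (1) = 4
  L: 2·(0) + (0) + 2·(-1) − (1) = -3
  T: 2·(0) + (0) + 2·(-2) − (-3) = -1
  I: 2·(-2) + (0) + 2·(0) − (-1) = -3
So the dimensions are [M⁴ L⁻³ T⁻¹ I⁻³].

M: 4, L: -3, T: -1, I: -3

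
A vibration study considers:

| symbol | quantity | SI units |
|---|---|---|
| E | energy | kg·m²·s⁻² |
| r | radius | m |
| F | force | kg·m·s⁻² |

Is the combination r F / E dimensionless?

yes

Sum the exponent of each base dimension across the product:
  M: −[E]_M + [r]_M + [F]_M = −(1) + (0) + (1) = 0
  L: −[E]_L + [r]_L + [F]_L = −(2) + (1) + (1) = 0
  T: −[E]_T + [r]_T + [F]_T = −(-2) + (0) + (-2) = 0
All base exponents vanish — dimensionless.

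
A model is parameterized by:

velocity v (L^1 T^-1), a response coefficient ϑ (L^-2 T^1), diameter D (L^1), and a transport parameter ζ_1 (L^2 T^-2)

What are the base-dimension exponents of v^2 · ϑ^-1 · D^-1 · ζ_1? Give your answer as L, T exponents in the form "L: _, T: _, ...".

L: 5, T: -5

Collect each base-dimension exponent across the product:
  L: 2·(1) − (-2) − (1) + (2) = 5
  T: 2·(-1) − (1) − (0) + (-2) = -5
So the dimensions are [L⁵ T⁻⁵].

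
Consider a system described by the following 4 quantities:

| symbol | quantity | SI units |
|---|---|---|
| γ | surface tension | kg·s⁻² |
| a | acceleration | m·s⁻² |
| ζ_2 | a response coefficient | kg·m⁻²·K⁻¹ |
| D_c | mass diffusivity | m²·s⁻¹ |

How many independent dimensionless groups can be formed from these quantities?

0

There are 4 variables and 4 base dimensions (M, L, T, Θ).
The dimension matrix has rank 4.
Independent dimensionless groups: 4 − 4 = 0.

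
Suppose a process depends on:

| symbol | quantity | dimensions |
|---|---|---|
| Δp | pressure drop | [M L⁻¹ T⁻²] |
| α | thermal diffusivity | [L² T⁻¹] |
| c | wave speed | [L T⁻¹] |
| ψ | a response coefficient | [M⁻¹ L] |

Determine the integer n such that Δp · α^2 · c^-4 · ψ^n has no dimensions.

Balance the M exponent: (-1)·n from ψ, plus (1) + 2·(0) − 4·(0) = 1 from the rest, must sum to zero.
−n + 1 = 0, so n = 1.

1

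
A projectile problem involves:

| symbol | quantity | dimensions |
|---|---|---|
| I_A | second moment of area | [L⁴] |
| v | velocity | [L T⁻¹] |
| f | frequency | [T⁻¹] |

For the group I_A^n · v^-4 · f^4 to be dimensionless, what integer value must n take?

Balance the L exponent: (4)·n from I_A, plus −4·(1) + 4·(0) = -4 from the rest, must sum to zero.
4n − 4 = 0, so n = 1.

1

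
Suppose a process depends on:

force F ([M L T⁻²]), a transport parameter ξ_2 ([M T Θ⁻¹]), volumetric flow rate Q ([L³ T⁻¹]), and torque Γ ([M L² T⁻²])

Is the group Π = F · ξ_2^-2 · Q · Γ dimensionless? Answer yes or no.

no

Sum the exponent of each base dimension across the product:
  M: [F]_M − 2·[ξ_2]_M + [Q]_M + [Γ]_M = (1) − 2·(1) + (0) + (1) = 0
  L: [F]_L − 2·[ξ_2]_L + [Q]_L + [Γ]_L = (1) − 2·(0) + (3) + (2) = 6
  T: [F]_T − 2·[ξ_2]_T + [Q]_T + [Γ]_T = (-2) − 2·(1) + (-1) + (-2) = -7
  Θ: [F]_Θ − 2·[ξ_2]_Θ + [Q]_Θ + [Γ]_Θ = (0) − 2·(-1) + (0) + (0) = 2
Net dimensions [L⁶ T⁻⁷ Θ²] ≠ [1] — not dimensionless.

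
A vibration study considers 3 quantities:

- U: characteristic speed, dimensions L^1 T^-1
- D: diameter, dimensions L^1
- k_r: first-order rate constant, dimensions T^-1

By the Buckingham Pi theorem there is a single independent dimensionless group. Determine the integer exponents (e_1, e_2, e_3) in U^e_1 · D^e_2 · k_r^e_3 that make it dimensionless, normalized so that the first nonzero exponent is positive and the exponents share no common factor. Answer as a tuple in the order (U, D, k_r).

L: e_1·(1) + e_2·(1) + e_3·(0) = 0
T: e_1·(-1) + e_2·(0) + e_3·(-1) = 0
Solving this homogeneous linear system for the smallest-integer solution (first nonzero entry positive) gives (1, -1, -1).

(1, -1, -1)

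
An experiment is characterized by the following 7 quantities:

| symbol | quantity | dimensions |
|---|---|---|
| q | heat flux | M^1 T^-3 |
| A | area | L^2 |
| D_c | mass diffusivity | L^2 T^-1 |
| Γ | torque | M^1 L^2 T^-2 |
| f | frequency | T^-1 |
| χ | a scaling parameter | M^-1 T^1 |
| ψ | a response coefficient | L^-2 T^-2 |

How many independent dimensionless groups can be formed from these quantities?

There are 7 variables and 3 base dimensions (M, L, T).
The dimension matrix has rank 3.
Independent dimensionless groups: 7 − 3 = 4.

4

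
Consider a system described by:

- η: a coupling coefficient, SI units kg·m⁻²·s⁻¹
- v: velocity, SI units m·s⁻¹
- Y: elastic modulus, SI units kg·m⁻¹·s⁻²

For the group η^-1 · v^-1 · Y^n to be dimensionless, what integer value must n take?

1

Balance the M exponent: (1)·n from Y, plus −(1) − (0) = -1 from the rest, must sum to zero.
n − 1 = 0, so n = 1.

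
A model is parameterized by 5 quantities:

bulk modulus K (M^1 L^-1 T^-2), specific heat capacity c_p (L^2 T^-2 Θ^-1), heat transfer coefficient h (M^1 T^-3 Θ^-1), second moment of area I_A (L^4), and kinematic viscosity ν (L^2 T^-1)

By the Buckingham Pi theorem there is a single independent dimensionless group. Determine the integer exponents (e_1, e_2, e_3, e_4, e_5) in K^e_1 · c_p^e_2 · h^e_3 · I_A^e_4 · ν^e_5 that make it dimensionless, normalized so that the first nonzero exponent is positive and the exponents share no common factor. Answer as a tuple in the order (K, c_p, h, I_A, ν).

(4, 4, -4, 1, -4)

M: e_1·(1) + e_2·(0) + e_3·(1) + e_4·(0) + e_5·(0) = 0
L: e_1·(-1) + e_2·(2) + e_3·(0) + e_4·(4) + e_5·(2) = 0
T: e_1·(-2) + e_2·(-2) + e_3·(-3) + e_4·(0) + e_5·(-1) = 0
Θ: e_1·(0) + e_2·(-1) + e_3·(-1) + e_4·(0) + e_5·(0) = 0
Solving this homogeneous linear system for the smallest-integer solution (first nonzero entry positive) gives (4, 4, -4, 1, -4).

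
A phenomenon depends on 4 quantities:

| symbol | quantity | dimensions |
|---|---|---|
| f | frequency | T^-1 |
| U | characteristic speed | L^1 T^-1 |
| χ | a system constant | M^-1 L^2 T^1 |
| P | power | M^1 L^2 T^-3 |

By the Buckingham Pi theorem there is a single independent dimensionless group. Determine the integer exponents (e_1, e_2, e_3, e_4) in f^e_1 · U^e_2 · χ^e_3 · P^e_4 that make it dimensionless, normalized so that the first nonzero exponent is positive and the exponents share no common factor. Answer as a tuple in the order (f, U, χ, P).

M: e_1·(0) + e_2·(0) + e_3·(-1) + e_4·(1) = 0
L: e_1·(0) + e_2·(1) + e_3·(2) + e_4·(2) = 0
T: e_1·(-1) + e_2·(-1) + e_3·(1) + e_4·(-3) = 0
Solving this homogeneous linear system for the smallest-integer solution (first nonzero entry positive) gives (2, -4, 1, 1).

(2, -4, 1, 1)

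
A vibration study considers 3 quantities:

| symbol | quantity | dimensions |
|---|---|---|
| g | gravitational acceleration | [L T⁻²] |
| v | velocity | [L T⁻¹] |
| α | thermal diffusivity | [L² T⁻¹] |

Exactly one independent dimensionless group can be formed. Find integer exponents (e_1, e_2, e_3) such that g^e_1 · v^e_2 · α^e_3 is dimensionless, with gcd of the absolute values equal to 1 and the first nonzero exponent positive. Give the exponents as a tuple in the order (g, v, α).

L: e_1·(1) + e_2·(1) + e_3·(2) = 0
T: e_1·(-2) + e_2·(-1) + e_3·(-1) = 0
Solving this homogeneous linear system for the smallest-integer solution (first nonzero entry positive) gives (1, -3, 1).

(1, -3, 1)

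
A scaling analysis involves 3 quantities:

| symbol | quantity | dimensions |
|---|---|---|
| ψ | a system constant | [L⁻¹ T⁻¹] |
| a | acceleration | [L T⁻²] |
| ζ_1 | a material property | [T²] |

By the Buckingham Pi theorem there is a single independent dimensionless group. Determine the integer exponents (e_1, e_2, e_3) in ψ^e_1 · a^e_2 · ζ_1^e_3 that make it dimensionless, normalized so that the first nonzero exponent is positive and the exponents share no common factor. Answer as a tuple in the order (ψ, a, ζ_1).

L: e_1·(-1) + e_2·(1) + e_3·(0) = 0
T: e_1·(-1) + e_2·(-2) + e_3·(2) = 0
Solving this homogeneous linear system for the smallest-integer solution (first nonzero entry positive) gives (2, 2, 3).

(2, 2, 3)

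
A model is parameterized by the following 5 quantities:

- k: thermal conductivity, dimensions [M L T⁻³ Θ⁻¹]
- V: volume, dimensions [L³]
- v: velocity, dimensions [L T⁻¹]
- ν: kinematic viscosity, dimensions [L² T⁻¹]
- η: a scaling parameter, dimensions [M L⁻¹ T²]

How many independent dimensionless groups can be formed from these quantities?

1

There are 5 variables and 4 base dimensions (M, L, T, Θ).
The dimension matrix has rank 4.
Independent dimensionless groups: 5 − 4 = 1.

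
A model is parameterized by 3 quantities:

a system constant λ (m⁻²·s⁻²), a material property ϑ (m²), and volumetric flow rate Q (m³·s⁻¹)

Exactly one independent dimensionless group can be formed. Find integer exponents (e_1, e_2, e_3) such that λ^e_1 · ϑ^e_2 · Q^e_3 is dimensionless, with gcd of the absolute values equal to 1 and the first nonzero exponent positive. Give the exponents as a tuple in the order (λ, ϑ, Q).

L: e_1·(-2) + e_2·(2) + e_3·(3) = 0
T: e_1·(-2) + e_2·(0) + e_3·(-1) = 0
Solving this homogeneous linear system for the smallest-integer solution (first nonzero entry positive) gives (1, 4, -2).

(1, 4, -2)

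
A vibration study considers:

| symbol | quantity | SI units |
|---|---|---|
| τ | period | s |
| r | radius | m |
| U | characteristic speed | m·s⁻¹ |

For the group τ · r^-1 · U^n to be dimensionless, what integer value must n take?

1

Balance the L exponent: (1)·n from U, plus (0) − (1) = -1 from the rest, must sum to zero.
n − 1 = 0, so n = 1.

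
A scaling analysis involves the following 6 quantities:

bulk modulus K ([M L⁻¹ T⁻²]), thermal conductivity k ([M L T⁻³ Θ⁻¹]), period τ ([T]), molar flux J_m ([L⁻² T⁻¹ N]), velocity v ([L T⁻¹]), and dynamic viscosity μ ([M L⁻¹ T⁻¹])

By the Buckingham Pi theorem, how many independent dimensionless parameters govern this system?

There are 6 variables and 5 base dimensions (M, L, T, Θ, N).
The dimension matrix has rank 5.
Independent dimensionless groups: 6 − 5 = 1.

1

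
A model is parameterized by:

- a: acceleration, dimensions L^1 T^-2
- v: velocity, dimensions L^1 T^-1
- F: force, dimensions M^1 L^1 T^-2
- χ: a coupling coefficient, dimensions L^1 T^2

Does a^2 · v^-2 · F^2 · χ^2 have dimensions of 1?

no

Sum the exponent of each base dimension across the product:
  M: 2·[a]_M − 2·[v]_M + 2·[F]_M + 2·[χ]_M = 2·(0) − 2·(0) + 2·(1) + 2·(0) = 2
  L: 2·[a]_L − 2·[v]_L + 2·[F]_L + 2·[χ]_L = 2·(1) − 2·(1) + 2·(1) + 2·(1) = 4
  T: 2·[a]_T − 2·[v]_T + 2·[F]_T + 2·[χ]_T = 2·(-2) − 2·(-1) + 2·(-2) + 2·(2) = -2
Net dimensions [M² L⁴ T⁻²] ≠ [1] — not dimensionless.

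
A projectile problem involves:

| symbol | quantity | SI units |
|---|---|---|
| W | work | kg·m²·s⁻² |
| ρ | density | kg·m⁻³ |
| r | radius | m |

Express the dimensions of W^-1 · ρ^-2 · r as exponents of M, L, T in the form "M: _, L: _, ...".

M: -3, L: 5, T: 2

Collect each base-dimension exponent across the product:
  M: −(1) − 2·(1) + (0) = -3
  L: −(2) − 2·(-3) + (1) = 5
  T: −(-2) − 2·(0) + (0) = 2
So the dimensions are [M⁻³ L⁵ T²].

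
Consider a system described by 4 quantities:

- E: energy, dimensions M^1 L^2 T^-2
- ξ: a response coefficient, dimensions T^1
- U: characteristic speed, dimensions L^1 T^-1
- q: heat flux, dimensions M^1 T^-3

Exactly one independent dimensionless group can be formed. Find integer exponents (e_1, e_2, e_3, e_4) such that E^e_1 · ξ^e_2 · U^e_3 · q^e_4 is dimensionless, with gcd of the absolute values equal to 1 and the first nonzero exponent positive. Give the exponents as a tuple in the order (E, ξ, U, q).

M: e_1·(1) + e_2·(0) + e_3·(0) + e_4·(1) = 0
L: e_1·(2) + e_2·(0) + e_3·(1) + e_4·(0) = 0
T: e_1·(-2) + e_2·(1) + e_3·(-1) + e_4·(-3) = 0
Solving this homogeneous linear system for the smallest-integer solution (first nonzero entry positive) gives (1, -3, -2, -1).

(1, -3, -2, -1)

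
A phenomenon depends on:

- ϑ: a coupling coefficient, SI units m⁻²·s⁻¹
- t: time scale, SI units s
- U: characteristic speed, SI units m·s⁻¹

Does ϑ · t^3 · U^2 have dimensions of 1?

Sum the exponent of each base dimension across the product:
  L: [ϑ]_L + 3·[t]_L + 2·[U]_L = (-2) + 3·(0) + 2·(1) = 0
  T: [ϑ]_T + 3·[t]_T + 2·[U]_T = (-1) + 3·(1) + 2·(-1) = 0
All base exponents vanish — dimensionless.

yes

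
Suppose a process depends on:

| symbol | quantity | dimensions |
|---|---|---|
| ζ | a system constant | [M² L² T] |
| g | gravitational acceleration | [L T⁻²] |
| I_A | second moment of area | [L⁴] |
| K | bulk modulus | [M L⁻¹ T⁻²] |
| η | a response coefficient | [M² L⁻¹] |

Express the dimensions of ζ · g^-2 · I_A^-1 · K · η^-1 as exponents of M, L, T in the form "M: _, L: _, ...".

Collect each base-dimension exponent across the product:
  M: (2) − 2·(0) − (0) + (1) − (2) = 1
  L: (2) − 2·(1) − (4) + (-1) − (-1) = -4
  T: (1) − 2·(-2) − (0) + (-2) − (0) = 3
So the dimensions are [M L⁻⁴ T³].

M: 1, L: -4, T: 3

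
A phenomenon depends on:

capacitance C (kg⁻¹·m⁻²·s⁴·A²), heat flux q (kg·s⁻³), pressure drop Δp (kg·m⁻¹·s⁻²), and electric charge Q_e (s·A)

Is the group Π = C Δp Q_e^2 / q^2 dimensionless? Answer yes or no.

Sum the exponent of each base dimension across the product:
  M: [C]_M − 2·[q]_M + [Δp]_M + 2·[Q_e]_M = (-1) − 2·(1) + (1) + 2·(0) = -2
  L: [C]_L − 2·[q]_L + [Δp]_L + 2·[Q_e]_L = (-2) − 2·(0) + (-1) + 2·(0) = -3
  T: [C]_T − 2·[q]_T + [Δp]_T + 2·[Q_e]_T = (4) − 2·(-3) + (-2) + 2·(1) = 10
  I: [C]_I − 2·[q]_I + [Δp]_I + 2·[Q_e]_I = (2) − 2·(0) + (0) + 2·(1) = 4
Net dimensions [M⁻² L⁻³ T¹⁰ I⁴] ≠ [1] — not dimensionless.

no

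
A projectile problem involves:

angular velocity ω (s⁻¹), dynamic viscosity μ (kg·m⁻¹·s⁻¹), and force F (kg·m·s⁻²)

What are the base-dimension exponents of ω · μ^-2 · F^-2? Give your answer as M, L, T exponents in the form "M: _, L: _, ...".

Collect each base-dimension exponent across the product:
  M: (0) − 2·(1) − 2·(1) = -4
  L: (0) − 2·(-1) − 2·(1) = 0
  T: (-1) − 2·(-1) − 2·(-2) = 5
So the dimensions are [M⁻⁴ T⁵].

M: -4, L: 0, T: 5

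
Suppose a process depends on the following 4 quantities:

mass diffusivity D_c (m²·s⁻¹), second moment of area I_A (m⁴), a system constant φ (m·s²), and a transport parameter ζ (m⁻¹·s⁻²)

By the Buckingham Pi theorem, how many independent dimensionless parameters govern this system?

There are 4 variables and 2 base dimensions (L, T).
The dimension matrix has rank 2.
Independent dimensionless groups: 4 − 2 = 2.

2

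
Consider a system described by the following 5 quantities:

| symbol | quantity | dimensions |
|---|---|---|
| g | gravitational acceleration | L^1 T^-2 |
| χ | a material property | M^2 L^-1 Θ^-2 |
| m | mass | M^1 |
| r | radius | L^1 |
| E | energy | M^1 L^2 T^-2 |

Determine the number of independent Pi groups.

1

There are 5 variables and 4 base dimensions (M, L, T, Θ).
The dimension matrix has rank 4.
Independent dimensionless groups: 5 − 4 = 1.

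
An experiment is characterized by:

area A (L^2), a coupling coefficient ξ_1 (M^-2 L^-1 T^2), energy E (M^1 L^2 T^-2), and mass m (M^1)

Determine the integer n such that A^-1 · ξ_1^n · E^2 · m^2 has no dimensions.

2

Balance the M exponent: (-2)·n from ξ_1, plus −(0) + 2·(1) + 2·(1) = 4 from the rest, must sum to zero.
-2n + 4 = 0, so n = 2.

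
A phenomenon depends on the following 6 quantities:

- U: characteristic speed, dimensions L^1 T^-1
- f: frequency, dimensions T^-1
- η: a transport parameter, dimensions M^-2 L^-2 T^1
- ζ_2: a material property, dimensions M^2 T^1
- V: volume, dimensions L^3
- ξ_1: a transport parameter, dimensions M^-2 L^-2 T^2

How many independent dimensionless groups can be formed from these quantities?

There are 6 variables and 3 base dimensions (M, L, T).
The dimension matrix has rank 3.
Independent dimensionless groups: 6 − 3 = 3.

3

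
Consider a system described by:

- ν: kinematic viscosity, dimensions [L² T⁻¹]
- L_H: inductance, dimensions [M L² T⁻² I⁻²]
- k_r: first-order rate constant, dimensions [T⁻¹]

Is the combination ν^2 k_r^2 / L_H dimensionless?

no

Sum the exponent of each base dimension across the product:
  M: 2·[ν]_M − [L_H]_M + 2·[k_r]_M = 2·(0) − (1) + 2·(0) = -1
  L: 2·[ν]_L − [L_H]_L + 2·[k_r]_L = 2·(2) − (2) + 2·(0) = 2
  T: 2·[ν]_T − [L_H]_T + 2·[k_r]_T = 2·(-1) − (-2) + 2·(-1) = -2
  I: 2·[ν]_I − [L_H]_I + 2·[k_r]_I = 2·(0) − (-2) + 2·(0) = 2
Net dimensions [M⁻¹ L² T⁻² I²] ≠ [1] — not dimensionless.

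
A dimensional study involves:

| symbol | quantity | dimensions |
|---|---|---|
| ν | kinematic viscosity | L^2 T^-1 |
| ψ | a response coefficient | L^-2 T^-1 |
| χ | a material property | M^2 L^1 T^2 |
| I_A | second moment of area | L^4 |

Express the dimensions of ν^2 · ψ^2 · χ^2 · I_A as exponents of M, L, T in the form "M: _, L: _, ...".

Collect each base-dimension exponent across the product:
  M: 2·(0) + 2·(0) + 2·(2) + (0) = 4
  L: 2·(2) + 2·(-2) + 2·(1) + (4) = 6
  T: 2·(-1) + 2·(-1) + 2·(2) + (0) = 0
So the dimensions are [M⁴ L⁶].

M: 4, L: 6, T: 0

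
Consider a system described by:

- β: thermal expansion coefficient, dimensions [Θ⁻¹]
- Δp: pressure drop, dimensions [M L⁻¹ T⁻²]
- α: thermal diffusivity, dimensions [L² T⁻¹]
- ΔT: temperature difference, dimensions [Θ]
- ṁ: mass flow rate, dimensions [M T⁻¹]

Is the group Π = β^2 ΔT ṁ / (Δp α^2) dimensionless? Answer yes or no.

no

Sum the exponent of each base dimension across the product:
  M: 2·[β]_M − [Δp]_M − 2·[α]_M + [ΔT]_M + [ṁ]_M = 2·(0) − (1) − 2·(0) + (0) + (1) = 0
  L: 2·[β]_L − [Δp]_L − 2·[α]_L + [ΔT]_L + [ṁ]_L = 2·(0) − (-1) − 2·(2) + (0) + (0) = -3
  T: 2·[β]_T − [Δp]_T − 2·[α]_T + [ΔT]_T + [ṁ]_T = 2·(0) − (-2) − 2·(-1) + (0) + (-1) = 3
  Θ: 2·[β]_Θ − [Δp]_Θ − 2·[α]_Θ + [ΔT]_Θ + [ṁ]_Θ = 2·(-1) − (0) − 2·(0) + (1) + (0) = -1
Net dimensions [L⁻³ T³ Θ⁻¹] ≠ [1] — not dimensionless.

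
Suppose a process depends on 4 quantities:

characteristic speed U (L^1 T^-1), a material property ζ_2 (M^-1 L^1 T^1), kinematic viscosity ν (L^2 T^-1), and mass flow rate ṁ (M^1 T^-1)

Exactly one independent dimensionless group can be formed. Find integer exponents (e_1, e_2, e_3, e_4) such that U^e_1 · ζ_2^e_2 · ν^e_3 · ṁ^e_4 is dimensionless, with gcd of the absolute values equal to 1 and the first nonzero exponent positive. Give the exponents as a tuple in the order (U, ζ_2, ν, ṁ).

M: e_1·(0) + e_2·(-1) + e_3·(0) + e_4·(1) = 0
L: e_1·(1) + e_2·(1) + e_3·(2) + e_4·(0) = 0
T: e_1·(-1) + e_2·(1) + e_3·(-1) + e_4·(-1) = 0
Solving this homogeneous linear system for the smallest-integer solution (first nonzero entry positive) gives (1, 1, -1, 1).

(1, 1, -1, 1)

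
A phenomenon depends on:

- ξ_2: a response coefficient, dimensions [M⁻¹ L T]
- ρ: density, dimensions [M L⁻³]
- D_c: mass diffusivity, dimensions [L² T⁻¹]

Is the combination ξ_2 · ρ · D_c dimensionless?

yes

Sum the exponent of each base dimension across the product:
  M: [ξ_2]_M + [ρ]_M + [D_c]_M = (-1) + (1) + (0) = 0
  L: [ξ_2]_L + [ρ]_L + [D_c]_L = (1) + (-3) + (2) = 0
  T: [ξ_2]_T + [ρ]_T + [D_c]_T = (1) + (0) + (-1) = 0
  Θ: [ξ_2]_Θ + [ρ]_Θ + [D_c]_Θ = (0) + (0) + (0) = 0
All base exponents vanish — dimensionless.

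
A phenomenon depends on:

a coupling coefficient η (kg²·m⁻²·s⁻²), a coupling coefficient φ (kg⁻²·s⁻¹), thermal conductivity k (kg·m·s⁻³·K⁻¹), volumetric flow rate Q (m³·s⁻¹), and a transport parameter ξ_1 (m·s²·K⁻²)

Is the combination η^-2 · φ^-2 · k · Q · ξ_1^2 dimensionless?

Sum the exponent of each base dimension across the product:
  M: −2·[η]_M − 2·[φ]_M + [k]_M + [Q]_M + 2·[ξ_1]_M = −2·(2) − 2·(-2) + (1) + (0) + 2·(0) = 1
  L: −2·[η]_L − 2·[φ]_L + [k]_L + [Q]_L + 2·[ξ_1]_L = −2·(-2) − 2·(0) + (1) + (3) + 2·(1) = 10
  T: −2·[η]_T − 2·[φ]_T + [k]_T + [Q]_T + 2·[ξ_1]_T = −2·(-2) − 2·(-1) + (-3) + (-1) + 2·(2) = 6
  Θ: −2·[η]_Θ − 2·[φ]_Θ + [k]_Θ + [Q]_Θ + 2·[ξ_1]_Θ = −2·(0) − 2·(0) + (-1) + (0) + 2·(-2) = -5
Net dimensions [M L¹⁰ T⁶ Θ⁻⁵] ≠ [1] — not dimensionless.

no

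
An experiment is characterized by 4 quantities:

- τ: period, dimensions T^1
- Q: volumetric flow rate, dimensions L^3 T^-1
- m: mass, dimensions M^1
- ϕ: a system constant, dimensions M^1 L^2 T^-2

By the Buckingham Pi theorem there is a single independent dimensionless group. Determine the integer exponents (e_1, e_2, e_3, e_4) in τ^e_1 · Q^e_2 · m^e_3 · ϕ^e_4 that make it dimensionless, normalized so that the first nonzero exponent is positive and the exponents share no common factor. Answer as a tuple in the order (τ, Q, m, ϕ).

M: e_1·(0) + e_2·(0) + e_3·(1) + e_4·(1) = 0
L: e_1·(0) + e_2·(3) + e_3·(0) + e_4·(2) = 0
T: e_1·(1) + e_2·(-1) + e_3·(0) + e_4·(-2) = 0
Solving this homogeneous linear system for the smallest-integer solution (first nonzero entry positive) gives (4, -2, -3, 3).

(4, -2, -3, 3)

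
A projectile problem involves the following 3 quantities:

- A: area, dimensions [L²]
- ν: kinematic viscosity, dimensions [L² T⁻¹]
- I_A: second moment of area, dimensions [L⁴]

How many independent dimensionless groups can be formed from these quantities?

1

There are 3 variables and 2 base dimensions (L, T).
The dimension matrix has rank 2.
Independent dimensionless groups: 3 − 2 = 1.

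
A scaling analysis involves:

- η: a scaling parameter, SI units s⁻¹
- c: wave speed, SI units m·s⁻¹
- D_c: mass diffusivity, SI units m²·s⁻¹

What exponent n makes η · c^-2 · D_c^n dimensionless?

Balance the L exponent: (2)·n from D_c, plus (0) − 2·(1) = -2 from the rest, must sum to zero.
2n − 2 = 0, so n = 1.

1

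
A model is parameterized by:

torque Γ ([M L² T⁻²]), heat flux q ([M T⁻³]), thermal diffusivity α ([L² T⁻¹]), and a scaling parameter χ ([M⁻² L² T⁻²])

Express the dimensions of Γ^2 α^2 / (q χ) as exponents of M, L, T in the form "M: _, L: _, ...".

M: 3, L: 6, T: -1

Collect each base-dimension exponent across the product:
  M: 2·(1) − (1) + 2·(0) − (-2) = 3
  L: 2·(2) − (0) + 2·(2) − (2) = 6
  T: 2·(-2) − (-3) + 2·(-1) − (-2) = -1
So the dimensions are [M³ L⁶ T⁻¹].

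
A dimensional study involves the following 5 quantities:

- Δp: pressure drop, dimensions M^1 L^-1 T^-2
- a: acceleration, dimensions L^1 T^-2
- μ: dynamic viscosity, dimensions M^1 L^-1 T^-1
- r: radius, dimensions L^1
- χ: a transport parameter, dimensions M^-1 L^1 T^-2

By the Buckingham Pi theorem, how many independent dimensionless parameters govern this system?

There are 5 variables and 3 base dimensions (M, L, T).
The dimension matrix has rank 3.
Independent dimensionless groups: 5 − 3 = 2.

2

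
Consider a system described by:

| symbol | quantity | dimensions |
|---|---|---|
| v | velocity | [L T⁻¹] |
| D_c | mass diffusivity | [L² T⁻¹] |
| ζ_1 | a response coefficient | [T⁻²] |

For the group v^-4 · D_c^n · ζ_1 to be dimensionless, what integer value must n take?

Balance the L exponent: (2)·n from D_c, plus −4·(1) + (0) = -4 from the rest, must sum to zero.
2n − 4 = 0, so n = 2.

2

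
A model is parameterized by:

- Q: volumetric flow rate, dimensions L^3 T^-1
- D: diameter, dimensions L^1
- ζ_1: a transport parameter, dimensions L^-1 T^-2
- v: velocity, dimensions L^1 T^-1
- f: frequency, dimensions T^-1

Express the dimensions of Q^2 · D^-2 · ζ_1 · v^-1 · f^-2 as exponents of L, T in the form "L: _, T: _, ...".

L: 2, T: -1

Collect each base-dimension exponent across the product:
  L: 2·(3) − 2·(1) + (-1) − (1) − 2·(0) = 2
  T: 2·(-1) − 2·(0) + (-2) − (-1) − 2·(-1) = -1
So the dimensions are [L² T⁻¹].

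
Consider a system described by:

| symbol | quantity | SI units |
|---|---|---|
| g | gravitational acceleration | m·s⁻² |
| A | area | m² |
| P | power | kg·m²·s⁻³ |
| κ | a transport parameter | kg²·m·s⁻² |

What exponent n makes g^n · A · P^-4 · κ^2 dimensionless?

4

Balance the L exponent: (1)·n from g, plus (2) − 4·(2) + 2·(1) = -4 from the rest, must sum to zero.
n − 4 = 0, so n = 4.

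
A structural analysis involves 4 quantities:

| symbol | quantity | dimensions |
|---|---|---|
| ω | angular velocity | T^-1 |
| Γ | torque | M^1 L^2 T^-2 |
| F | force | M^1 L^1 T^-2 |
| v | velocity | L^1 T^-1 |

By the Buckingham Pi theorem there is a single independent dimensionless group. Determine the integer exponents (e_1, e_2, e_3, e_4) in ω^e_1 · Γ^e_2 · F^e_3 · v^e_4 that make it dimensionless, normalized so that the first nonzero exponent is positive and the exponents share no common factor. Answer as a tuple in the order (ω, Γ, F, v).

M: e_1·(0) + e_2·(1) + e_3·(1) + e_4·(0) = 0
L: e_1·(0) + e_2·(2) + e_3·(1) + e_4·(1) = 0
T: e_1·(-1) + e_2·(-2) + e_3·(-2) + e_4·(-1) = 0
Solving this homogeneous linear system for the smallest-integer solution (first nonzero entry positive) gives (1, 1, -1, -1).

(1, 1, -1, -1)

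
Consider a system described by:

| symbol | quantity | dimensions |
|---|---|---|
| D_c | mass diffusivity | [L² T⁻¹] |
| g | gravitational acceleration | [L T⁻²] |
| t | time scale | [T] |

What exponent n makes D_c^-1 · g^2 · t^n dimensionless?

3

Balance the T exponent: (1)·n from t, plus −(-1) + 2·(-2) = -3 from the rest, must sum to zero.
n − 3 = 0, so n = 3.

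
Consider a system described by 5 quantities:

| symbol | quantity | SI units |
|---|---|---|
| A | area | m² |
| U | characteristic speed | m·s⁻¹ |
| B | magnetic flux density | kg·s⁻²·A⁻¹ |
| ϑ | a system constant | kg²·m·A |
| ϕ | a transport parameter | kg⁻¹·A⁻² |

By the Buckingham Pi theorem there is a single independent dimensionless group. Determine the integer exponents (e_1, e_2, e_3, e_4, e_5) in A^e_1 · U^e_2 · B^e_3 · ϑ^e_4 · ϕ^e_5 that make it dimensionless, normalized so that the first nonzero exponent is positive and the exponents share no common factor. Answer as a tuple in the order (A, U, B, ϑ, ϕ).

(3, -4, 2, -2, -2)

M: e_1·(0) + e_2·(0) + e_3·(1) + e_4·(2) + e_5·(-1) = 0
L: e_1·(2) + e_2·(1) + e_3·(0) + e_4·(1) + e_5·(0) = 0
T: e_1·(0) + e_2·(-1) + e_3·(-2) + e_4·(0) + e_5·(0) = 0
I: e_1·(0) + e_2·(0) + e_3·(-1) + e_4·(1) + e_5·(-2) = 0
Solving this homogeneous linear system for the smallest-integer solution (first nonzero entry positive) gives (3, -4, 2, -2, -2).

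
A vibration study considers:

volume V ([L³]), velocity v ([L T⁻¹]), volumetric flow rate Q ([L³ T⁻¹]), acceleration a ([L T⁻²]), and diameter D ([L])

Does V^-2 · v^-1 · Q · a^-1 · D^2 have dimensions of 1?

Sum the exponent of each base dimension across the product:
  L: −2·[V]_L − [v]_L + [Q]_L − [a]_L + 2·[D]_L = −2·(3) − (1) + (3) − (1) + 2·(1) = -3
  T: −2·[V]_T − [v]_T + [Q]_T − [a]_T + 2·[D]_T = −2·(0) − (-1) + (-1) − (-2) + 2·(0) = 2
Net dimensions [L⁻³ T²] ≠ [1] — not dimensionless.

no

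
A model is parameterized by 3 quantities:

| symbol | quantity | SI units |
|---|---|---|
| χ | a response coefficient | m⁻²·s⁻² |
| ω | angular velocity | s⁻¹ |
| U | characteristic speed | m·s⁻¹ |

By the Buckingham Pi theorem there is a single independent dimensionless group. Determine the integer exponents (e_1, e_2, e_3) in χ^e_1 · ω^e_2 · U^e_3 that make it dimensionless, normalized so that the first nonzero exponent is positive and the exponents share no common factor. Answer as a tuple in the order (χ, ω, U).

(1, -4, 2)

L: e_1·(-2) + e_2·(0) + e_3·(1) = 0
T: e_1·(-2) + e_2·(-1) + e_3·(-1) = 0
Solving this homogeneous linear system for the smallest-integer solution (first nonzero entry positive) gives (1, -4, 2).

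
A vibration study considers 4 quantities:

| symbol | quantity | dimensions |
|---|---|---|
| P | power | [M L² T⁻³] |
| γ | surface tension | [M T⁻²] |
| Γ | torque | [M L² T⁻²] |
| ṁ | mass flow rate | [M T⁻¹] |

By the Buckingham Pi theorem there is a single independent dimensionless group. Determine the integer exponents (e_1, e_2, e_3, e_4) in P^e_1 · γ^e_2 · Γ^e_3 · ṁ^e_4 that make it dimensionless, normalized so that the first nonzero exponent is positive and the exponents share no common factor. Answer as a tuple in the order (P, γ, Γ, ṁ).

M: e_1·(1) + e_2·(1) + e_3·(1) + e_4·(1) = 0
L: e_1·(2) + e_2·(0) + e_3·(2) + e_4·(0) = 0
T: e_1·(-3) + e_2·(-2) + e_3·(-2) + e_4·(-1) = 0
Solving this homogeneous linear system for the smallest-integer solution (first nonzero entry positive) gives (1, -1, -1, 1).

(1, -1, -1, 1)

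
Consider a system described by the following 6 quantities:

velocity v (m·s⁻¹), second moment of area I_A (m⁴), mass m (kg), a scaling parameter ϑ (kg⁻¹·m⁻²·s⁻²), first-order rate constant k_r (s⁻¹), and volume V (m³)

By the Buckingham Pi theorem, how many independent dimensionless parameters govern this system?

There are 6 variables and 3 base dimensions (M, L, T).
The dimension matrix has rank 3.
Independent dimensionless groups: 6 − 3 = 3.

3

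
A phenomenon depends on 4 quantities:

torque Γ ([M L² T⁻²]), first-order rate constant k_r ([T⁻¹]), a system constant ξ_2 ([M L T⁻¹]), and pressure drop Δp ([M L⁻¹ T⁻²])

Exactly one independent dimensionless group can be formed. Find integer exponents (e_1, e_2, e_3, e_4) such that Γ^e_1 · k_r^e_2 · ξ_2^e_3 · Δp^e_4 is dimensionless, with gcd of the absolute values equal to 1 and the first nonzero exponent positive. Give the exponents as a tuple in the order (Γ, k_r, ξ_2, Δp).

M: e_1·(1) + e_2·(0) + e_3·(1) + e_4·(1) = 0
L: e_1·(2) + e_2·(0) + e_3·(1) + e_4·(-1) = 0
T: e_1·(-2) + e_2·(-1) + e_3·(-1) + e_4·(-2) = 0
Solving this homogeneous linear system for the smallest-integer solution (first nonzero entry positive) gives (2, -3, -3, 1).

(2, -3, -3, 1)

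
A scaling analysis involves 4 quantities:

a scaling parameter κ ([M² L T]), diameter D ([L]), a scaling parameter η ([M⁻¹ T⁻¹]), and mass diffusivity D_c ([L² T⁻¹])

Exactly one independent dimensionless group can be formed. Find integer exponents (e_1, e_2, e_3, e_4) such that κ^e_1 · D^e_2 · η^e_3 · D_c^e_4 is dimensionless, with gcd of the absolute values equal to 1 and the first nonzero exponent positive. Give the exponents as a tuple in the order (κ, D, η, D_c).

M: e_1·(2) + e_2·(0) + e_3·(-1) + e_4·(0) = 0
L: e_1·(1) + e_2·(1) + e_3·(0) + e_4·(2) = 0
T: e_1·(1) + e_2·(0) + e_3·(-1) + e_4·(-1) = 0
Solving this homogeneous linear system for the smallest-integer solution (first nonzero entry positive) gives (1, 1, 2, -1).

(1, 1, 2, -1)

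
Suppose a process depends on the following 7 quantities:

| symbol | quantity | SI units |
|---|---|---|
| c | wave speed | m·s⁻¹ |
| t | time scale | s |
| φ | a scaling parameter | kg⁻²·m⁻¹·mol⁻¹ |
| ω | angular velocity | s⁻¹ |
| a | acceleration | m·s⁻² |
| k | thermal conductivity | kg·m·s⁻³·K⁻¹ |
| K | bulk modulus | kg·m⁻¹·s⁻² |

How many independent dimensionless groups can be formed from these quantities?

There are 7 variables and 5 base dimensions (M, L, T, Θ, N).
The dimension matrix has rank 5.
Independent dimensionless groups: 7 − 5 = 2.

2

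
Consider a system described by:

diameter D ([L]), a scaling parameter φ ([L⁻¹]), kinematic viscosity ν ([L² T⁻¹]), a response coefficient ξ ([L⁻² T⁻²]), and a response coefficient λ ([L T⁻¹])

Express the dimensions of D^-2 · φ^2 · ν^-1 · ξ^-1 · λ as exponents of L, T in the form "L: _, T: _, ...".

L: -3, T: 2

Collect each base-dimension exponent across the product:
  L: −2·(1) + 2·(-1) − (2) − (-2) + (1) = -3
  T: −2·(0) + 2·(0) − (-1) − (-2) + (-1) = 2
So the dimensions are [L⁻³ T²].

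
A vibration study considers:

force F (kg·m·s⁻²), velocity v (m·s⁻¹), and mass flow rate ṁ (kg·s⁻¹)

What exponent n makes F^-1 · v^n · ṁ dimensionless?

1

Balance the L exponent: (1)·n from v, plus −(1) + (0) = -1 from the rest, must sum to zero.
n − 1 = 0, so n = 1.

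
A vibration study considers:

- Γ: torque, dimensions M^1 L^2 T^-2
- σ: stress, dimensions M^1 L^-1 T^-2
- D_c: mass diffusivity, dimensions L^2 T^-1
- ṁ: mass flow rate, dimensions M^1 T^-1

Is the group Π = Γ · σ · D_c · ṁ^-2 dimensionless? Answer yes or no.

no

Sum the exponent of each base dimension across the product:
  M: [Γ]_M + [σ]_M + [D_c]_M − 2·[ṁ]_M = (1) + (1) + (0) − 2·(1) = 0
  L: [Γ]_L + [σ]_L + [D_c]_L − 2·[ṁ]_L = (2) + (-1) + (2) − 2·(0) = 3
  T: [Γ]_T + [σ]_T + [D_c]_T − 2·[ṁ]_T = (-2) + (-2) + (-1) − 2·(-1) = -3
Net dimensions [L³ T⁻³] ≠ [1] — not dimensionless.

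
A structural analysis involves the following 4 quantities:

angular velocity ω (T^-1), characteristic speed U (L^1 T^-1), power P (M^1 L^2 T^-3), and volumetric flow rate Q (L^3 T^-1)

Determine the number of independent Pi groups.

There are 4 variables and 3 base dimensions (M, L, T).
The dimension matrix has rank 3.
Independent dimensionless groups: 4 − 3 = 1.

1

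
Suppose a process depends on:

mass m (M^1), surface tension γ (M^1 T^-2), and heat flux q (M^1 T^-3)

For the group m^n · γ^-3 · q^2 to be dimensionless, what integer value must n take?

Balance the M exponent: (1)·n from m, plus −3·(1) + 2·(1) = -1 from the rest, must sum to zero.
n − 1 = 0, so n = 1.

1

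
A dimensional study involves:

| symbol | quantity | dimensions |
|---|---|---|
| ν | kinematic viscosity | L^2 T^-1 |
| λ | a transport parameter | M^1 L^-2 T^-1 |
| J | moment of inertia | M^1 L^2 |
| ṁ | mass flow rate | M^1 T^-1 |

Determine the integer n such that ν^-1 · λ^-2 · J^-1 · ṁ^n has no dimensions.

Balance the M exponent: (1)·n from ṁ, plus −(0) − 2·(1) − (1) = -3 from the rest, must sum to zero.
n − 3 = 0, so n = 3.

3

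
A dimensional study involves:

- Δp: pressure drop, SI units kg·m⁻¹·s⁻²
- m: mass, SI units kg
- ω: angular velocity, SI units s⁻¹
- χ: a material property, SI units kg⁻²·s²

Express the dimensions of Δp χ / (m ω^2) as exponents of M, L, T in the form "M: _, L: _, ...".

Collect each base-dimension exponent across the product:
  M: (1) − (1) − 2·(0) + (-2) = -2
  L: (-1) − (0) − 2·(0) + (0) = -1
  T: (-2) − (0) − 2·(-1) + (2) = 2
So the dimensions are [M⁻² L⁻¹ T²].

M: -2, L: -1, T: 2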